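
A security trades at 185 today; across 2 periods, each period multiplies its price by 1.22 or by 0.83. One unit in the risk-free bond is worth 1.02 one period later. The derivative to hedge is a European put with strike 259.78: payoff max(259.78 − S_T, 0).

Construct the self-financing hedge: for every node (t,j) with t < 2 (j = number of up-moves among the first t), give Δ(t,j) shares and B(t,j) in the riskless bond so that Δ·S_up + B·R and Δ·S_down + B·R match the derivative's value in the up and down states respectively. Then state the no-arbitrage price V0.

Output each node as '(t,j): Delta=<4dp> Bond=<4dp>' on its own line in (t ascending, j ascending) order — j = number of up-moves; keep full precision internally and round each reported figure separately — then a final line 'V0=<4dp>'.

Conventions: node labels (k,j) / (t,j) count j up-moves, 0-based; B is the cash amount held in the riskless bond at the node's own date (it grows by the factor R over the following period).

The replicating-portfolio and risk-neutral prices coincide; use p* = (1.02−0.83)/(1.22−0.83) = 0.4872 for the latter.
Payoffs at expiry: V(2,0)=132.3335, V(2,1)=72.4490, V(2,2)=0.0000
(1,0): S=153.5500. Δ = (V_up−V_dn)/(S_up−S_dn) = (72.4490−132.3335)/(187.3310−127.4465) = -1.0000. V = [p*·72.4490 + (1−p*)·132.3335]/1.02 = 101.1363. B = V − Δ·S = 254.6863.
(1,1): S=225.7000. Δ = (V_up−V_dn)/(S_up−S_dn) = (0.0000−72.4490)/(275.3540−187.3310) = -0.8231. V = [p*·0.0000 + (1−p*)·72.4490]/1.02 = 36.4248. B = V − Δ·S = 222.1915.
(0,0): S=185.0000. Δ = (V_up−V_dn)/(S_up−S_dn) = (36.4248−101.1363)/(225.7000−153.5500) = -0.8969. V = [p*·36.4248 + (1−p*)·101.1363]/1.02 = 68.2453. B = V − Δ·S = 234.1720.
Sanity check at the root: Δ(0,0)·S0 + B(0,0) reproduces V0 = 68.2453.

(0,0): Delta=-0.8969 Bond=234.1720
(1,0): Delta=-1.0000 Bond=254.6863
(1,1): Delta=-0.8231 Bond=222.1915
V0=68.2453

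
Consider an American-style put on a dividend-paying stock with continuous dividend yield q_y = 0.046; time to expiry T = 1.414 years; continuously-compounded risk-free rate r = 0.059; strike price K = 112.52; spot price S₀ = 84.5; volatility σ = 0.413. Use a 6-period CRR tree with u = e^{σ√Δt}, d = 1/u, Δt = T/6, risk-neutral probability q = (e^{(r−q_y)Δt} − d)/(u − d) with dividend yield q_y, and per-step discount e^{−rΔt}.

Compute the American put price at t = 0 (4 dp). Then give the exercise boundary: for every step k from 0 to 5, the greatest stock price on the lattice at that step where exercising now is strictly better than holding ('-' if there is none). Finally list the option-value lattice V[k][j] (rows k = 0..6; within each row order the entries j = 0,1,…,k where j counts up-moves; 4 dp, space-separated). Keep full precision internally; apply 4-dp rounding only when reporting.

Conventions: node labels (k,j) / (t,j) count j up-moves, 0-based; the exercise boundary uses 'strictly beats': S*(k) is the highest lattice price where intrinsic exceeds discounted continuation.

Δt=0.23567  u=1.22201  d=0.81833  q=0.45765  discount=0.98619
step 6 (expiry): payoffs max(K−S,0) = 87.1443 74.6265 55.9338 28.0200 0.0000 0.0000 0.0000
step 5: (k=5,j=0): S=31.0093, K−S=81.5107, hold=80.2914 ⇒ V=81.5107 exercise | (k=5,j=1): S=46.3061, K−S=66.2139, hold=65.1595 ⇒ V=66.2139 exercise | (k=5,j=2): S=69.1487, K−S=43.3713, hold=42.5632 ⇒ V=43.3713 exercise | (k=5,j=3): S=103.2594, K−S=9.2606, hold=14.9869 ⇒ V=14.9869 continue | (k=5,j=4): S=154.1969, K−S=0.0000, hold=0.0000 ⇒ V=0.0000 continue | (k=5,j=5): S=230.2617, K−S=0.0000, hold=0.0000 ⇒ V=0.0000 continue  boundary S*=69.1487
step 4: (k=4,j=0): S=37.8935, K−S=74.6265, hold=73.4814 ⇒ V=74.6265 exercise | (k=4,j=1): S=56.5862, K−S=55.9338, hold=54.9902 ⇒ V=55.9338 exercise | (k=4,j=2): S=84.5000, K−S=28.0200, hold=29.9619 ⇒ V=29.9619 continue | (k=4,j=3): S=126.1835, K−S=0.0000, hold=8.0160 ⇒ V=8.0160 continue | (k=4,j=4): S=188.4294, K−S=0.0000, hold=0.0000 ⇒ V=0.0000 continue  boundary S*=56.5862
step 3: (k=3,j=0): S=46.3061, K−S=66.2139, hold=65.1595 ⇒ V=66.2139 exercise | (k=3,j=1): S=69.1487, K−S=43.3713, hold=43.4396 ⇒ V=43.4396 continue | (k=3,j=2): S=103.2594, K−S=9.2606, hold=19.6434 ⇒ V=19.6434 continue | (k=3,j=3): S=154.1969, K−S=0.0000, hold=4.2875 ⇒ V=4.2875 continue  boundary S*=46.3061
step 2: (k=2,j=0): S=56.5862, K−S=55.9338, hold=55.0210 ⇒ V=55.9338 exercise | (k=2,j=1): S=84.5000, K−S=28.0200, hold=32.1000 ⇒ V=32.1000 continue | (k=2,j=2): S=126.1835, K−S=0.0000, hold=12.4417 ⇒ V=12.4417 continue  boundary S*=56.5862
step 1: (k=1,j=0): S=69.1487, K−S=43.3713, hold=44.4046 ⇒ V=44.4046 continue | (k=1,j=1): S=103.2594, K−S=9.2606, hold=22.7844 ⇒ V=22.7844 continue  boundary S*=-
step 0: (k=0,j=0): S=84.5000, K−S=28.0200, hold=34.0337 ⇒ V=34.0337 continue  boundary S*=-

price = 34.0337
boundary = - - 56.5862 46.3061 56.5862 69.1487
tree:
34.0337
44.4046 22.7844
55.9338 32.1000 12.4417
66.2139 43.4396 19.6434 4.2875
74.6265 55.9338 29.9619 8.0160 0.0000
81.5107 66.2139 43.3713 14.9869 0.0000 0.0000
87.1443 74.6265 55.9338 28.0200 0.0000 0.0000 0.0000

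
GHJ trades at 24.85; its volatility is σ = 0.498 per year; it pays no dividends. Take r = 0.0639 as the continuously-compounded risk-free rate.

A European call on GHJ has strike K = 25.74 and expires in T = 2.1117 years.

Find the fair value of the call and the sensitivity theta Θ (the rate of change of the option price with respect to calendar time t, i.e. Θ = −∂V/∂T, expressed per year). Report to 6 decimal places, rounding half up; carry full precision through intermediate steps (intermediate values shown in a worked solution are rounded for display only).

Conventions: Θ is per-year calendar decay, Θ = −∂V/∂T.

price = 7.927770
Θ = -2.090569

σ√T = 0.498·√2.1117 = 0.723678
d₁ = (ln(S/K) + (r+σ²/2)T) / (σ√T) = (ln(24.85/25.74) + (0.0639+0.498²/2)·2.1117) / 0.723678 = (-0.035188 + 0.396793) / 0.723678 = 0.499675
d₂ = d₁ − σ√T = 0.499675 − 0.723678 = -0.224003
e^{−rT} = 0.873770
N(d₁) = 0.691348,  N(d₂) = 0.411378
Call price V = S·N(d₁) − K·e^{−rT}·N(d₂) = 17.180003 − 9.252232 = 7.927770
φ(d₁) = (1/√(2π))·e^{−d₁²/2} = 0.352122
Θ = −S·φ(d₁)·σ/(2√T) − r·K·e^{−rT}·N(d₂) = −1.499351 − 0.591218 = -2.090569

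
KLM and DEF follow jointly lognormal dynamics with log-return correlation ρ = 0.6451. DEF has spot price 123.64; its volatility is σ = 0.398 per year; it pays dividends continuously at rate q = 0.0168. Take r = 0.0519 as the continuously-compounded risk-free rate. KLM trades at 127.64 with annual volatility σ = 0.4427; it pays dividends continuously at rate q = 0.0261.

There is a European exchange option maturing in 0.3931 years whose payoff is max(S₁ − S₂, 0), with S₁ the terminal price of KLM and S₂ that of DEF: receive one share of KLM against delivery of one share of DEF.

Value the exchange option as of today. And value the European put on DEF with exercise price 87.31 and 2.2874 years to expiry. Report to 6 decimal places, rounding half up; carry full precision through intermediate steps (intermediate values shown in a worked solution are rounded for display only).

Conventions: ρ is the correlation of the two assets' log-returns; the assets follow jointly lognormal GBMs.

σ_eff = √(σ₁² + σ₂² − 2ρσ₁σ₂) = √(0.4427² + 0.398² − 2·0.6451·0.4427·0.398) = 0.356456
d₁ = (ln(S₁/S₂) + (q₂ − q₁ + σ_eff²/2)T) / (σ_eff√T) = (ln(127.64/123.64) + (0.0168 − 0.0261 + 0.063531)·0.3931) / 0.223490 = 0.237853
d₂ = d₁ − σ_eff√T = 0.237853 − 0.223490 = 0.014363
N(d₁) = 0.594002,  N(d₂) = 0.505730
V = S₁·e^{−q₁T}·N(d₁) − S₂·e^{−q₂T}·N(d₂) = 75.044554 − 62.116858 = 12.927696
[vanilla: DEF put K=87.31]
σ√T = 0.398·√2.2874 = 0.601941
d₁ = (ln(S/K) + (r−q+σ²/2)T) / (σ√T) = (ln(123.64/87.31) + (0.0519−0.0168+0.398²/2)·2.2874) / 0.601941 = (0.347909 + 0.261454) / 0.601941 = 1.012330
d₂ = d₁ − σ√T = 1.012330 − 0.601941 = 0.410389
e^{−rT} = 0.888060
e^{−qT} = 0.962301
N(−d₁) = 0.155690,  N(−d₂) = 0.340760
price = K·e^{−rT}·N(−d₂) − S·e^{−qT}·N(−d₁) = 26.421360 − 18.523822 = 7.897538

exchange price = 12.927696
price(DEF put K=87.31) = 7.897538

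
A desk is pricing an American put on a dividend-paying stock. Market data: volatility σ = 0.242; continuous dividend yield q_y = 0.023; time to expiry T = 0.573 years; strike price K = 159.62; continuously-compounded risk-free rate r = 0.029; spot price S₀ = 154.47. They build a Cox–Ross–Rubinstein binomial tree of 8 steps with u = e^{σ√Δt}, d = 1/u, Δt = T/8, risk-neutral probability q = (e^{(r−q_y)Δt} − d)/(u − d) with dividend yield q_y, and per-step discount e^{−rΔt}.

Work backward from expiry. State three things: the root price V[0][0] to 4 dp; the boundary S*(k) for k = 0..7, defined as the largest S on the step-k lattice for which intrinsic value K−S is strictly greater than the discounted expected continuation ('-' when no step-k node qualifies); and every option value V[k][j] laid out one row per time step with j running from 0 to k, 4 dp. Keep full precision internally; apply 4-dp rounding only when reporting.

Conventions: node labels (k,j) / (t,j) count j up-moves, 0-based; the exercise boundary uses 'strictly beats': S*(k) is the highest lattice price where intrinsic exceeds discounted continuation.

price = 14.0066
boundary = - - - - 119.2158 127.1925 135.7029 144.7827
tree:
14.0066
19.1666 8.6337
25.4461 12.6371 4.4557
32.6592 17.9605 7.0863 1.7052
40.4042 24.6444 11.0000 2.9961 0.3534
47.8806 32.4275 16.5553 5.1981 0.6904 0.0000
54.8881 40.4042 23.9171 8.8751 1.3490 0.0000 0.0000
61.4562 47.8806 32.4275 14.8373 2.6358 0.0000 0.0000 0.0000
67.6124 54.8881 40.4042 23.9171 5.1500 0.0000 0.0000 0.0000 0.0000

params: Δt=0.07162 u=1.06691 d=0.93729 q=0.48713 e^(-rΔt)=0.99793
t_8 payoffs: 67.6124 54.8881 40.4042 23.9171 5.1500 0.0000 0.0000 0.0000 0.0000
t_7: node(7,0) S=98.1638 payoff=61.4562 vs cont=61.2866 → 61.4562 [stop]  node(7,1) S=111.7394 payoff=47.8806 vs cont=47.7333 → 47.8806 [stop]  node(7,2) S=127.1925 payoff=32.4275 vs cont=32.3057 → 32.4275 [stop]  node(7,3) S=144.7827 payoff=14.8373 vs cont=14.7444 → 14.8373 [stop]  node(7,4) S=164.8055 payoff=0.0000 vs cont=2.6358 → 2.6358 [wait]  node(7,5) S=187.5974 payoff=0.0000 vs cont=0.0000 → 0.0000 [wait]  node(7,6) S=213.5413 payoff=0.0000 vs cont=0.0000 → 0.0000 [wait]  node(7,7) S=243.0732 payoff=0.0000 vs cont=0.0000 → 0.0000 [wait]  ⇒ S*(7)=144.7827
t_6: node(6,0) S=104.7319 payoff=54.8881 vs cont=54.7293 → 54.8881 [stop]  node(6,1) S=119.2158 payoff=40.4042 vs cont=40.2692 → 40.4042 [stop]  node(6,2) S=135.7029 payoff=23.9171 vs cont=23.8093 → 23.9171 [stop]  node(6,3) S=154.4700 payoff=5.1500 vs cont=8.8751 → 8.8751 [wait]  node(6,4) S=175.8325 payoff=0.0000 vs cont=1.3490 → 1.3490 [wait]  node(6,5) S=200.1494 payoff=0.0000 vs cont=0.0000 → 0.0000 [wait]  node(6,6) S=227.8293 payoff=0.0000 vs cont=0.0000 → 0.0000 [wait]  ⇒ S*(6)=135.7029
t_5: node(5,0) S=111.7394 payoff=47.8806 vs cont=47.7333 → 47.8806 [stop]  node(5,1) S=127.1925 payoff=32.4275 vs cont=32.3057 → 32.4275 [stop]  node(5,2) S=144.7827 payoff=14.8373 vs cont=16.5553 → 16.5553 [wait]  node(5,3) S=164.8055 payoff=0.0000 vs cont=5.1981 → 5.1981 [wait]  node(5,4) S=187.5974 payoff=0.0000 vs cont=0.6904 → 0.6904 [wait]  node(5,5) S=213.5413 payoff=0.0000 vs cont=0.0000 → 0.0000 [wait]  ⇒ S*(5)=127.1925
t_4: node(4,0) S=119.2158 payoff=40.4042 vs cont=40.2692 → 40.4042 [stop]  node(4,1) S=135.7029 payoff=23.9171 vs cont=24.6444 → 24.6444 [wait]  node(4,2) S=154.4700 payoff=5.1500 vs cont=11.0000 → 11.0000 [wait]  node(4,3) S=175.8325 payoff=0.0000 vs cont=2.9961 → 2.9961 [wait]  node(4,4) S=200.1494 payoff=0.0000 vs cont=0.3534 → 0.3534 [wait]  ⇒ S*(4)=119.2158
t_3: node(3,0) S=127.1925 payoff=32.4275 vs cont=32.6592 → 32.6592 [wait]  node(3,1) S=144.7827 payoff=14.8373 vs cont=17.9605 → 17.9605 [wait]  node(3,2) S=164.8055 payoff=0.0000 vs cont=7.0863 → 7.0863 [wait]  node(3,3) S=187.5974 payoff=0.0000 vs cont=1.7052 → 1.7052 [wait]  ⇒ S*(3)=-
t_2: node(2,0) S=135.7029 payoff=23.9171 vs cont=25.4461 → 25.4461 [wait]  node(2,1) S=154.4700 payoff=5.1500 vs cont=12.6371 → 12.6371 [wait]  node(2,2) S=175.8325 payoff=0.0000 vs cont=4.4557 → 4.4557 [wait]  ⇒ S*(2)=-
t_1: node(1,0) S=144.7827 payoff=14.8373 vs cont=19.1666 → 19.1666 [wait]  node(1,1) S=164.8055 payoff=0.0000 vs cont=8.6337 → 8.6337 [wait]  ⇒ S*(1)=-
t_0: node(0,0) S=154.4700 payoff=5.1500 vs cont=14.0066 → 14.0066 [wait]  ⇒ S*(0)=-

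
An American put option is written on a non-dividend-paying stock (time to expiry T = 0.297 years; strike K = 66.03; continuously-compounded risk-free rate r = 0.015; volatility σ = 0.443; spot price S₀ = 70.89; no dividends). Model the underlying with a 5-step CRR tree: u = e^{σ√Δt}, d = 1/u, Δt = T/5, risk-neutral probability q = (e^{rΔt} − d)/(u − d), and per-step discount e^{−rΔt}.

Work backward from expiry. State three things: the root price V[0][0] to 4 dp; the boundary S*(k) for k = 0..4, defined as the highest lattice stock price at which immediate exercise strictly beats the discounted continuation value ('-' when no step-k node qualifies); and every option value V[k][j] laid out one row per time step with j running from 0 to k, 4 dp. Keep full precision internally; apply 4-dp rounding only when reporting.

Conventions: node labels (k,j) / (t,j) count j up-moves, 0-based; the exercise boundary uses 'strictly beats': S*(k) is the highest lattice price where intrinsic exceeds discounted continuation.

Δt=0.05940, u=1.11401, d=0.89766, q=0.47715, disc=e^(-rΔt)=0.99911
k=5 terminal: V=max(K-S,0) → 24.7125 14.7539 2.3952 0.0000 0.0000 0.0000
k=4: j=0 S=46.0283 intr=20.0017 cont=19.9429 V=20.0017[EX]; j=1 S=57.1222 intr=8.9078 cont=8.8490 V=8.9078[EX]; j=2 S=70.8900 intr=0.0000 cont=1.2512 V=1.2512[hold]; j=3 S=87.9762 intr=0.0000 cont=0.0000 V=0.0000[hold]; j=4 S=109.1806 intr=0.0000 cont=0.0000 V=0.0000[hold]  S*(4)=57.1222
k=3: j=0 S=51.2761 intr=14.7539 cont=14.6951 V=14.7539[EX]; j=1 S=63.6348 intr=2.3952 cont=5.2497 V=5.2497[hold]; j=2 S=78.9724 intr=0.0000 cont=0.6536 V=0.6536[hold]; j=3 S=98.0066 intr=0.0000 cont=0.0000 V=0.0000[hold]  S*(3)=51.2761
k=2: j=0 S=57.1222 intr=8.9078 cont=10.2099 V=10.2099[hold]; j=1 S=70.8900 intr=0.0000 cont=3.0540 V=3.0540[hold]; j=2 S=87.9762 intr=0.0000 cont=0.3414 V=0.3414[hold]  S*(2)=-
k=1: j=0 S=63.6348 intr=2.3952 cont=6.7893 V=6.7893[hold]; j=1 S=78.9724 intr=0.0000 cont=1.7581 V=1.7581[hold]  S*(1)=-
k=0: j=0 S=70.8900 intr=0.0000 cont=4.3848 V=4.3848[hold]  S*(0)=-

price = 4.3848
boundary = - - - 51.2761 57.1222
tree:
4.3848
6.7893 1.7581
10.2099 3.0540 0.3414
14.7539 5.2497 0.6536 0.0000
20.0017 8.9078 1.2512 0.0000 0.0000
24.7125 14.7539 2.3952 0.0000 0.0000 0.0000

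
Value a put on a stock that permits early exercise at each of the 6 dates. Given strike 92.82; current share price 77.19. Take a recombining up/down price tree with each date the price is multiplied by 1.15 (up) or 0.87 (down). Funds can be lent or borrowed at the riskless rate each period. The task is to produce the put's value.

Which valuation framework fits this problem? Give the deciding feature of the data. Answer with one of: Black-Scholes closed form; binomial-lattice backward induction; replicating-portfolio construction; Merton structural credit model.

framework: binomial-lattice backward induction

Key observation: with exercise allowed before expiry on a discrete up/down model (6 steps from spot 77.19), the strike-92.82 put's value must be rolled back through the tree testing early exercise at each node.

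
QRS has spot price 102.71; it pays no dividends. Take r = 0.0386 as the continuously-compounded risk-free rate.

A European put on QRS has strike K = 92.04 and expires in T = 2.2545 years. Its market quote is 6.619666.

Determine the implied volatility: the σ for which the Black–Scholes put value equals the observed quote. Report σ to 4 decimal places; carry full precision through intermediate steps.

At σ = 0.2505 the Black–Scholes value reproduces the quote:
σ√T = 0.2505·√2.2545 = 0.376126
d₁ = (ln(S/K) + (r+σ²/2)T) / (σ√T) = (ln(102.71/92.04) + (0.0386+0.2505²/2)·2.2545) / 0.376126 = (0.109686 + 0.157759) / 0.376126 = 0.711053
d₂ = d₁ − σ√T = 0.711053 − 0.376126 = 0.334927
e^{−rT} = 0.916655
N(−d₁) = 0.238526,  N(−d₂) = 0.368840
V = K·e^{−rT}·N(−d₂) − S·N(−d₁) = 31.118646 − 24.498980 = 6.619666 (equal to the quote); since ∂V/∂σ > 0 for all σ, the implied volatility is unique

sigma = 0.2505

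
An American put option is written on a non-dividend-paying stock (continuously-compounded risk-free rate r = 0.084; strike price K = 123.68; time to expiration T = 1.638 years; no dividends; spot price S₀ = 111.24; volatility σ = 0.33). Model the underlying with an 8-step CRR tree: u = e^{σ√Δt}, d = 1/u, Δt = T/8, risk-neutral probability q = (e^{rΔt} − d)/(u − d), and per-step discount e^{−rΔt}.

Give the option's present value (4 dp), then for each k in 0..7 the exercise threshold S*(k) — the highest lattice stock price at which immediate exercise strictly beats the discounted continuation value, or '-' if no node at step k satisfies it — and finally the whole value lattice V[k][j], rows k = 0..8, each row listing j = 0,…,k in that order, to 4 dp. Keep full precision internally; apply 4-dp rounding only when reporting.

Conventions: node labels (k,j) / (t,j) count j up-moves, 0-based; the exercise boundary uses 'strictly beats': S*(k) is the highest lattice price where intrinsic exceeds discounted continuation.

price = 19.9895
boundary = - - 82.5203 71.0740 82.5203 95.8100 82.5203 95.8100
tree:
19.9895
29.1101 12.2573
41.1597 18.9846 6.4710
52.6060 28.4764 10.8770 2.6295
62.4646 41.1597 17.7462 4.9142 0.6133
70.9557 52.6060 27.8700 9.0154 1.3016 0.0000
78.2690 62.4646 41.1597 16.1325 2.7622 0.0000 0.0000
84.5679 70.9557 52.6060 27.8700 5.8619 0.0000 0.0000 0.0000
89.9931 78.2690 62.4646 41.1597 12.4400 0.0000 0.0000 0.0000 0.0000

Δt=0.20475, u=1.16105, d=0.86129, q=0.52061, disc=e^(-rΔt)=0.98295
k=8 terminal: V=max(K-S,0) → 89.9931 78.2690 62.4646 41.1597 12.4400 0.0000 0.0000 0.0000 0.0000
k=7: j=0 S=39.1121 intr=84.5679 cont=82.4590 V=84.5679[EX]; j=1 S=52.7243 intr=70.9557 cont=68.8467 V=70.9557[EX]; j=2 S=71.0740 intr=52.6060 cont=50.4970 V=52.6060[EX]; j=3 S=95.8100 intr=27.8700 cont=25.7610 V=27.8700[EX]; j=4 S=129.1549 intr=0.0000 cont=5.8619 V=5.8619[hold]; j=5 S=174.1049 intr=0.0000 cont=0.0000 V=0.0000[hold]; j=6 S=234.6990 intr=0.0000 cont=0.0000 V=0.0000[hold]; j=7 S=316.3816 intr=0.0000 cont=0.0000 V=0.0000[hold]  S*(7)=95.8100
k=6: j=0 S=45.4110 intr=78.2690 cont=76.1600 V=78.2690[EX]; j=1 S=61.2154 intr=62.4646 cont=60.3556 V=62.4646[EX]; j=2 S=82.5203 intr=41.1597 cont=39.0507 V=41.1597[EX]; j=3 S=111.2400 intr=12.4400 cont=16.1325 V=16.1325[hold]; j=4 S=149.9550 intr=0.0000 cont=2.7622 V=2.7622[hold]; j=5 S=202.1441 intr=0.0000 cont=0.0000 V=0.0000[hold]; j=6 S=272.4967 intr=0.0000 cont=0.0000 V=0.0000[hold]  S*(6)=82.5203
k=5: j=0 S=52.7243 intr=70.9557 cont=68.8467 V=70.9557[EX]; j=1 S=71.0740 intr=52.6060 cont=50.4970 V=52.6060[EX]; j=2 S=95.8100 intr=27.8700 cont=27.6506 V=27.8700[EX]; j=3 S=129.1549 intr=0.0000 cont=9.0154 V=9.0154[hold]; j=4 S=174.1049 intr=0.0000 cont=1.3016 V=1.3016[hold]; j=5 S=234.6990 intr=0.0000 cont=0.0000 V=0.0000[hold]  S*(5)=95.8100
k=4: j=0 S=61.2154 intr=62.4646 cont=60.3556 V=62.4646[EX]; j=1 S=82.5203 intr=41.1597 cont=39.0507 V=41.1597[EX]; j=2 S=111.2400 intr=12.4400 cont=17.7462 V=17.7462[hold]; j=3 S=149.9550 intr=0.0000 cont=4.9142 V=4.9142[hold]; j=4 S=202.1441 intr=0.0000 cont=0.6133 V=0.6133[hold]  S*(4)=82.5203
k=3: j=0 S=71.0740 intr=52.6060 cont=50.4970 V=52.6060[EX]; j=1 S=95.8100 intr=27.8700 cont=28.4764 V=28.4764[hold]; j=2 S=129.1549 intr=0.0000 cont=10.8770 V=10.8770[hold]; j=3 S=174.1049 intr=0.0000 cont=2.6295 V=2.6295[hold]  S*(3)=71.0740
k=2: j=0 S=82.5203 intr=41.1597 cont=39.3610 V=41.1597[EX]; j=1 S=111.2400 intr=12.4400 cont=18.9846 V=18.9846[hold]; j=2 S=149.9550 intr=0.0000 cont=6.4710 V=6.4710[hold]  S*(2)=82.5203
k=1: j=0 S=95.8100 intr=27.8700 cont=29.1101 V=29.1101[hold]; j=1 S=129.1549 intr=0.0000 cont=12.2573 V=12.2573[hold]  S*(1)=-
k=0: j=0 S=111.2400 intr=12.4400 cont=19.9895 V=19.9895[hold]  S*(0)=-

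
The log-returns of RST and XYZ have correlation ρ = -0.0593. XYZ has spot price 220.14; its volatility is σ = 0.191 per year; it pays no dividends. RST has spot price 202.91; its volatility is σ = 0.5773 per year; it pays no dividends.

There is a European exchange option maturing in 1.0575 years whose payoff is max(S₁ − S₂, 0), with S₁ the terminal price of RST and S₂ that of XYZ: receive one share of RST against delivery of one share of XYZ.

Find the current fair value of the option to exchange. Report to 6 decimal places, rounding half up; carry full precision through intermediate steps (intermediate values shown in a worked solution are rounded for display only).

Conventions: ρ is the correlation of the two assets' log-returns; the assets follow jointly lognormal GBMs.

exchange price = 44.603660

σ_eff = √(σ₁² + σ₂² − 2ρσ₁σ₂) = √(0.5773² + 0.191² − 2·-0.0593·0.5773·0.191) = 0.618736
d₁ = (ln(S₁/S₂) + (q₂ − q₁ + σ_eff²/2)T) / (σ_eff√T) = (ln(202.91/220.14) + (0.0 − 0.0 + 0.191417)·1.0575) / 0.636276 = 0.190047
d₂ = d₁ − σ_eff√T = 0.190047 − 0.636276 = -0.446229
N(d₁) = 0.575364,  N(d₂) = 0.327716
V = S₁·e^{−q₁T}·N(d₁) − S₂·e^{−q₂T}·N(d₂) = 116.747060 − 72.143400 = 44.603660
Key observation: r never enters — measured in units of XYZ, the claim is a call on S₁/S₂ struck at 1, so only the dividend yields and σ_eff matter.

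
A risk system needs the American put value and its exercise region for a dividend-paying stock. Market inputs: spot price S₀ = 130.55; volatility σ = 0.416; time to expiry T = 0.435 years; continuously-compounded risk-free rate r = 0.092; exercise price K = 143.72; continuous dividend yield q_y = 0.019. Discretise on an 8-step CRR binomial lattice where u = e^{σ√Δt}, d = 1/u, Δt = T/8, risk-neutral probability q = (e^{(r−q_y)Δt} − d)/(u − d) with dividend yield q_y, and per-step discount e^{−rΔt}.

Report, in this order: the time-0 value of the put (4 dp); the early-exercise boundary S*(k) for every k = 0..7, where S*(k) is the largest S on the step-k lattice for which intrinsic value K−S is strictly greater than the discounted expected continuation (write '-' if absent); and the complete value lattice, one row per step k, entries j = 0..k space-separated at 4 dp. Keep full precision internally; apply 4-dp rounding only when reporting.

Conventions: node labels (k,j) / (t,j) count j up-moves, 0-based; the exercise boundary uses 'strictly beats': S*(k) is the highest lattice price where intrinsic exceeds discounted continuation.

price = 20.5045
boundary = - - - 97.5868 107.5275 97.5868 107.5275 118.4809
tree:
20.5045
27.7662 13.3399
36.4155 19.2663 7.4584
46.1332 26.9185 11.6927 3.2353
55.1549 36.1925 17.7758 5.6355 0.8314
63.3426 46.1332 25.9975 9.6091 1.6586 0.0000
70.7734 55.1549 36.1925 15.9107 3.3090 0.0000 0.0000
77.5172 63.3426 46.1332 25.2391 6.6015 0.0000 0.0000 0.0000
83.6375 70.7734 55.1549 36.1925 13.1700 0.0000 0.0000 0.0000 0.0000

Δt=0.05437, u=1.10187, d=0.90755, q=0.49624, disc=e^(-rΔt)=0.99501
k=8 terminal: V=max(K-S,0) → 83.6375 70.7734 55.1549 36.1925 13.1700 0.0000 0.0000 0.0000 0.0000
k=7: j=0 S=66.2028 intr=77.5172 cont=76.8684 V=77.5172[EX]; j=1 S=80.3774 intr=63.3426 cont=62.7085 V=63.3426[EX]; j=2 S=97.5868 intr=46.1332 cont=45.5168 V=46.1332[EX]; j=3 S=118.4809 intr=25.2391 cont=24.6443 V=25.2391[EX]; j=4 S=143.8486 intr=0.0000 cont=6.6015 V=6.6015[hold]; j=5 S=174.6477 intr=0.0000 cont=0.0000 V=0.0000[hold]; j=6 S=212.0411 intr=0.0000 cont=0.0000 V=0.0000[hold]; j=7 S=257.4407 intr=0.0000 cont=0.0000 V=0.0000[hold]  S*(7)=118.4809
k=6: j=0 S=72.9466 intr=70.7734 cont=70.1315 V=70.7734[EX]; j=1 S=88.5651 intr=55.1549 cont=54.5292 V=55.1549[EX]; j=2 S=107.5275 intr=36.1925 cont=35.5863 V=36.1925[EX]; j=3 S=130.5500 intr=13.1700 cont=15.9107 V=15.9107[hold]; j=4 S=158.5018 intr=0.0000 cont=3.3090 V=3.3090[hold]; j=5 S=192.4382 intr=0.0000 cont=0.0000 V=0.0000[hold]; j=6 S=233.6408 intr=0.0000 cont=0.0000 V=0.0000[hold]  S*(6)=107.5275
k=5: j=0 S=80.3774 intr=63.3426 cont=62.7085 V=63.3426[EX]; j=1 S=97.5868 intr=46.1332 cont=45.5168 V=46.1332[EX]; j=2 S=118.4809 intr=25.2391 cont=25.9975 V=25.9975[hold]; j=3 S=143.8486 intr=0.0000 cont=9.6091 V=9.6091[hold]; j=4 S=174.6477 intr=0.0000 cont=1.6586 V=1.6586[hold]; j=5 S=212.0411 intr=0.0000 cont=0.0000 V=0.0000[hold]  S*(5)=97.5868
k=4: j=0 S=88.5651 intr=55.1549 cont=54.5292 V=55.1549[EX]; j=1 S=107.5275 intr=36.1925 cont=35.9608 V=36.1925[EX]; j=2 S=130.5500 intr=13.1700 cont=17.7758 V=17.7758[hold]; j=3 S=158.5018 intr=0.0000 cont=5.6355 V=5.6355[hold]; j=4 S=192.4382 intr=0.0000 cont=0.8314 V=0.8314[hold]  S*(4)=107.5275
k=3: j=0 S=97.5868 intr=46.1332 cont=45.5168 V=46.1332[EX]; j=1 S=118.4809 intr=25.2391 cont=26.9185 V=26.9185[hold]; j=2 S=143.8486 intr=0.0000 cont=11.6927 V=11.6927[hold]; j=3 S=174.6477 intr=0.0000 cont=3.2353 V=3.2353[hold]  S*(3)=97.5868
k=2: j=0 S=107.5275 intr=36.1925 cont=36.4155 V=36.4155[hold]; j=1 S=130.5500 intr=13.1700 cont=19.2663 V=19.2663[hold]; j=2 S=158.5018 intr=0.0000 cont=7.4584 V=7.4584[hold]  S*(2)=-
k=1: j=0 S=118.4809 intr=25.2391 cont=27.7662 V=27.7662[hold]; j=1 S=143.8486 intr=0.0000 cont=13.3399 V=13.3399[hold]  S*(1)=-
k=0: j=0 S=130.5500 intr=13.1700 cont=20.5045 V=20.5045[hold]  S*(0)=-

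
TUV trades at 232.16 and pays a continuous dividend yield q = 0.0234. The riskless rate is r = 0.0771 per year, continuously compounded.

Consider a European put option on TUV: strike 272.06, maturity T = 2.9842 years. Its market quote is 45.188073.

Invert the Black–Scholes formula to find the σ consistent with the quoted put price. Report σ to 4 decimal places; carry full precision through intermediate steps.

At σ = 0.3079 the Black–Scholes value reproduces the quote:
σ√T = 0.3079·√2.9842 = 0.531892
d₁ = (ln(S/K) + (r−q+σ²/2)T) / (σ√T) = (ln(232.16/272.06) + (0.0771−0.0234+0.3079²/2)·2.9842) / 0.531892 = (-0.158596 + 0.301706) / 0.531892 = 0.269059
d₂ = d₁ − σ√T = 0.269059 − 0.531892 = -0.262833
e^{−rT} = 0.794469
e^{−qT} = 0.932552
N(−d₁) = 0.393942,  N(−d₂) = 0.603660
V = K·e^{−rT}·N(−d₂) − S·e^{−qT}·N(−d₁) = 130.477058 − 85.288985 = 45.188073 (matching the quote); vega is positive throughout, so no other σ reproduces this price

sigma = 0.3079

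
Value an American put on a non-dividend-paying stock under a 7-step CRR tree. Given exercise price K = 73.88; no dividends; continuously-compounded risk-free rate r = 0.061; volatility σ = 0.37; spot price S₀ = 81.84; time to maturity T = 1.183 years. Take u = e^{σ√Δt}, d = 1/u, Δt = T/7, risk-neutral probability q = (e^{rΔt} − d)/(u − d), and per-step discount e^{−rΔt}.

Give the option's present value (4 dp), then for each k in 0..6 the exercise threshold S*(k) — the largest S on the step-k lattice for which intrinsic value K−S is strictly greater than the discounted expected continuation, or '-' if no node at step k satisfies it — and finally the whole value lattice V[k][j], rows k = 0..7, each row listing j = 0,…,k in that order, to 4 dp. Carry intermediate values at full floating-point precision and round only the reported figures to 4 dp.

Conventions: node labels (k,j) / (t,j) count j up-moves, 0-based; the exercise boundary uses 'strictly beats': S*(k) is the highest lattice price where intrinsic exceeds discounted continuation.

price = 7.0563
boundary = - - - 51.8549 44.5381 51.8549 60.3738
tree:
7.0563
10.6598 3.5417
15.6146 5.8474 1.2727
22.0251 9.4263 2.3326 0.2222
29.3419 14.7260 4.2376 0.4454 0.0000
35.6264 22.0251 7.6162 0.8928 0.0000 0.0000
41.0241 29.3419 13.5062 1.7898 0.0000 0.0000 0.0000
45.6601 35.6264 22.0251 3.5878 0.0000 0.0000 0.0000 0.0000

Δt=0.16900, u=1.16428, d=0.85890, q=0.49598, disc=e^(-rΔt)=0.98974
k=7 terminal: V=max(K-S,0) → 45.6601 35.6264 22.0251 3.5878 0.0000 0.0000 0.0000 0.0000
k=6: j=0 S=32.8559 intr=41.0241 cont=40.2663 V=41.0241[EX]; j=1 S=44.5381 intr=29.3419 cont=28.5842 V=29.3419[EX]; j=2 S=60.3738 intr=13.5062 cont=12.7485 V=13.5062[EX]; j=3 S=81.8400 intr=0.0000 cont=1.7898 V=1.7898[hold]; j=4 S=110.9386 intr=0.0000 cont=0.0000 V=0.0000[hold]; j=5 S=150.3834 intr=0.0000 cont=0.0000 V=0.0000[hold]; j=6 S=203.8531 intr=0.0000 cont=0.0000 V=0.0000[hold]  S*(6)=60.3738
k=5: j=0 S=38.2536 intr=35.6264 cont=34.8687 V=35.6264[EX]; j=1 S=51.8549 intr=22.0251 cont=21.2674 V=22.0251[EX]; j=2 S=70.2922 intr=3.5878 cont=7.6162 V=7.6162[hold]; j=3 S=95.2849 intr=0.0000 cont=0.8928 V=0.8928[hold]; j=4 S=129.1640 intr=0.0000 cont=0.0000 V=0.0000[hold]; j=5 S=175.0889 intr=0.0000 cont=0.0000 V=0.0000[hold]  S*(5)=51.8549
k=4: j=0 S=44.5381 intr=29.3419 cont=28.5842 V=29.3419[EX]; j=1 S=60.3738 intr=13.5062 cont=14.7260 V=14.7260[hold]; j=2 S=81.8400 intr=0.0000 cont=4.2376 V=4.2376[hold]; j=3 S=110.9386 intr=0.0000 cont=0.4454 V=0.4454[hold]; j=4 S=150.3834 intr=0.0000 cont=0.0000 V=0.0000[hold]  S*(4)=44.5381
k=3: j=0 S=51.8549 intr=22.0251 cont=21.8662 V=22.0251[EX]; j=1 S=70.2922 intr=3.5878 cont=9.4263 V=9.4263[hold]; j=2 S=95.2849 intr=0.0000 cont=2.3326 V=2.3326[hold]; j=3 S=129.1640 intr=0.0000 cont=0.2222 V=0.2222[hold]  S*(3)=51.8549
k=2: j=0 S=60.3738 intr=13.5062 cont=15.6146 V=15.6146[hold]; j=1 S=81.8400 intr=0.0000 cont=5.8474 V=5.8474[hold]; j=2 S=110.9386 intr=0.0000 cont=1.2727 V=1.2727[hold]  S*(2)=-
k=1: j=0 S=70.2922 intr=3.5878 cont=10.6598 V=10.6598[hold]; j=1 S=95.2849 intr=0.0000 cont=3.5417 V=3.5417[hold]  S*(1)=-
k=0: j=0 S=81.8400 intr=0.0000 cont=7.0563 V=7.0563[hold]  S*(0)=-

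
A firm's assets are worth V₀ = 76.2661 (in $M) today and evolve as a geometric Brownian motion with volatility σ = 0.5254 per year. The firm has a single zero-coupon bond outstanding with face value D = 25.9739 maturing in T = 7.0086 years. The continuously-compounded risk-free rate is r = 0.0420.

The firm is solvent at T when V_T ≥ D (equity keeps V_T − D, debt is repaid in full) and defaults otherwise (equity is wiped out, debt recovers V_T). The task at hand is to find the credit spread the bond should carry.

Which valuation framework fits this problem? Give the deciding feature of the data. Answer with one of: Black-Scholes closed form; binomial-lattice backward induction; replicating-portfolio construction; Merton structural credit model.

framework: Merton structural credit model

Key observation: assets follow a GBM and default happens iff V_T < 25.9739; valuing claims on that split (equity as a call, risky debt as the residual) is the structural model's definition.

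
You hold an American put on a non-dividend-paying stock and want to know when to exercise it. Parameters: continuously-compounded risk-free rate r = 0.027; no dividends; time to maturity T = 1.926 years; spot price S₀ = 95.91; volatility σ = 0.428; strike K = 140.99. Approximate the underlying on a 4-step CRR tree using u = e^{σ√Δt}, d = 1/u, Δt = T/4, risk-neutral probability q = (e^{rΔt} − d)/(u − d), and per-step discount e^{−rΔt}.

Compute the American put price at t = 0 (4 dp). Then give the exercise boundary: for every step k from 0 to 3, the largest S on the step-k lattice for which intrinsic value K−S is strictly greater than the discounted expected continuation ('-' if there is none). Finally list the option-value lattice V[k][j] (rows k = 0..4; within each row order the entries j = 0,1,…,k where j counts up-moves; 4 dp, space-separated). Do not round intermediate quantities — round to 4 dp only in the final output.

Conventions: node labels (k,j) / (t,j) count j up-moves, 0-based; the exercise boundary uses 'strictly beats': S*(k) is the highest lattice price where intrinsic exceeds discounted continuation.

price = 52.3784
boundary = - 71.2661 52.9543 71.2661
tree:
52.3784
69.7239 32.5364
88.0357 48.8523 13.3834
101.6422 69.7239 24.5626 0.0000
111.7526 88.0357 45.0800 0.0000 0.0000

params: Δt=0.48150 u=1.34580 d=0.74305 q=0.44800 e^(-rΔt)=0.98708
t_4 payoffs: 111.7526 88.0357 45.0800 0.0000 0.0000
t_3: node(3,0) S=39.3478 payoff=101.6422 vs cont=99.8211 → 101.6422 [stop]  node(3,1) S=71.2661 payoff=69.7239 vs cont=67.9029 → 69.7239 [stop]  node(3,2) S=129.0759 payoff=11.9141 vs cont=24.5626 → 24.5626 [wait]  node(3,3) S=233.7800 payoff=0.0000 vs cont=0.0000 → 0.0000 [wait]  ⇒ S*(3)=71.2661
t_2: node(2,0) S=52.9543 payoff=88.0357 vs cont=86.2146 → 88.0357 [stop]  node(2,1) S=95.9100 payoff=45.0800 vs cont=48.8523 → 48.8523 [wait]  node(2,2) S=173.7105 payoff=0.0000 vs cont=13.3834 → 13.3834 [wait]  ⇒ S*(2)=52.9543
t_1: node(1,0) S=71.2661 payoff=69.7239 vs cont=69.5710 → 69.7239 [stop]  node(1,1) S=129.0759 payoff=11.9141 vs cont=32.5364 → 32.5364 [wait]  ⇒ S*(1)=71.2661
t_0: node(0,0) S=95.9100 payoff=45.0800 vs cont=52.3784 → 52.3784 [wait]  ⇒ S*(0)=-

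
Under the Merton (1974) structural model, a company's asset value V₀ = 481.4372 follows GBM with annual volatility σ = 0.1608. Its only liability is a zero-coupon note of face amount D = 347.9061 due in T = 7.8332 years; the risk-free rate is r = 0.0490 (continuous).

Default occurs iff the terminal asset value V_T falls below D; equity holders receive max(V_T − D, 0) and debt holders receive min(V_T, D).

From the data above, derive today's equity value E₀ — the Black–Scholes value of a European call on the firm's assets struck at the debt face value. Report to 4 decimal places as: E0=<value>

Equity is a call on the firm's assets struck at D = 347.9061:
d₁ = [ln(V₀/D) + (r + σ²/2)T] / (σ√T)
   = [ln(481.4372/347.9061) + (0.0490 + 0.5·0.1608²)·7.8332] / (0.1608·√7.8332)
   = [0.324843 + 0.485097] / 0.450045 = 1.799688
d₂ = d₁ − σ√T = 1.799688 − 0.450045 = 1.349643
N(d₁) = 0.964045,  N(d₂) = 0.911435,  e^(−rT) = 0.681249
E₀ = V₀·N(d₁) − D·e^(−rT)·N(d₂)
   = 481.4372·0.964045 − 347.9061·0.681249·0.911435 = 248.107235

E0=248.1072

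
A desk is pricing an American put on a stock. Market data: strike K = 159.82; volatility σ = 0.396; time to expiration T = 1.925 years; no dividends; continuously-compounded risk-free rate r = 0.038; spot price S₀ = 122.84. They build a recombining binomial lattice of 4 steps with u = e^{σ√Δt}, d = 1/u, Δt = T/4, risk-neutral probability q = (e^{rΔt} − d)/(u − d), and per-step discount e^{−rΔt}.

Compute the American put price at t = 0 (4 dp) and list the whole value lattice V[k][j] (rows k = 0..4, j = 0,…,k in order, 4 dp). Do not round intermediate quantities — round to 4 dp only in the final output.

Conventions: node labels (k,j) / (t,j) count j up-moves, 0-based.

price = 47.6775
tree:
47.6775
66.7048 27.6716
88.9069 43.8004 10.2074
105.9410 66.4875 19.4286 0.0000
118.8833 88.9069 36.9800 0.0000 0.0000

Δt=0.48125  u=1.31615  d=0.75979  q=0.46492  discount=0.98188
step 4 (expiry): payoffs max(K−S,0) = 118.8833 88.9069 36.9800 0.0000 0.0000
k=3: (k=3,j=0): S=53.8790, K−S=105.9410, hold=103.0448 ⇒ V=105.9410 exercise | (k=3,j=1): S=93.3325, K−S=66.4875, hold=63.5913 ⇒ V=66.4875 exercise | (k=3,j=2): S=161.6764, K−S=0.0000, hold=19.4286 ⇒ V=19.4286 continue | (k=3,j=3): S=280.0657, K−S=0.0000, hold=0.0000 ⇒ V=0.0000 continue
k=2: (k=2,j=0): S=70.9131, K−S=88.9069, hold=86.0108 ⇒ V=88.9069 exercise | (k=2,j=1): S=122.8400, K−S=36.9800, hold=43.8004 ⇒ V=43.8004 continue | (k=2,j=2): S=212.7910, K−S=0.0000, hold=10.2074 ⇒ V=10.2074 continue
k=1: (k=1,j=0): S=93.3325, K−S=66.4875, hold=66.7048 ⇒ V=66.7048 continue | (k=1,j=1): S=161.6764, K−S=0.0000, hold=27.6716 ⇒ V=27.6716 continue
k=0: (k=0,j=0): S=122.8400, K−S=36.9800, hold=47.6775 ⇒ V=47.6775 continue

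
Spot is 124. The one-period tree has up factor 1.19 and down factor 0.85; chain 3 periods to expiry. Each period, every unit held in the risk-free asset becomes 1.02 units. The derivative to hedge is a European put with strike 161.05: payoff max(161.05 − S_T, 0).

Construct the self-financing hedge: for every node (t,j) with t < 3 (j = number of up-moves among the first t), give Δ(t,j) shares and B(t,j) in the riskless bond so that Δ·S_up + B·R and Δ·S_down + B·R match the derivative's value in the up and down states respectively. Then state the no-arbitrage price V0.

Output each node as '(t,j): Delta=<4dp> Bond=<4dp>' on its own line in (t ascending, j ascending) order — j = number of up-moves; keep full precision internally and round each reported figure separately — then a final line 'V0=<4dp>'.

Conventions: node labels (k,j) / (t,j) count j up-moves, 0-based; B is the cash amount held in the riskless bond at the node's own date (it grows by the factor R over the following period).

No-arbitrage ⇒ martingale measure with p* = (R−d)/(u−d) = 0.5000.
Terminal payoffs: V(3,0)=84.8985, V(3,1)=54.4379, V(3,2)=11.7931, V(3,3)=0.0000
Node (2,0) S=89.5900: V=(p*·54.4379+(1−p*)·84.8985)/1.02=68.3022; Δ=(54.4379−84.8985)/(106.6121−76.1515)=-1.0000; B=V−Δ·S=157.8922
Node (2,1) S=125.4260: V=(p*·11.7931+(1−p*)·54.4379)/1.02=32.4662; Δ=(11.7931−54.4379)/(149.2569−106.6121)=-1.0000; B=V−Δ·S=157.8922
Node (2,2) S=175.5964: V=(p*·0.0000+(1−p*)·11.7931)/1.02=5.7809; Δ=(0.0000−11.7931)/(208.9597−149.2569)=-0.1975; B=V−Δ·S=40.4664
Node (1,0) S=105.4000: V=(p*·32.4662+(1−p*)·68.3022)/1.02=49.3962; Δ=(32.4662−68.3022)/(125.4260−89.5900)=-1.0000; B=V−Δ·S=154.7962
Node (1,1) S=147.5600: V=(p*·5.7809+(1−p*)·32.4662)/1.02=18.7486; Δ=(5.7809−32.4662)/(175.5964−125.4260)=-0.5319; B=V−Δ·S=97.2346
Node (0,0) S=124.0000: V=(p*·18.7486+(1−p*)·49.3962)/1.02=33.4043; Δ=(18.7486−49.3962)/(147.5600−105.4000)=-0.7269; B=V−Δ·S=123.5445
As a check, the time-0 holding Δ(0,0)·S0 + B(0,0) comes to 33.4043 — exactly V0.

(0,0): Delta=-0.7269 Bond=123.5445
(1,0): Delta=-1.0000 Bond=154.7962
(1,1): Delta=-0.5319 Bond=97.2346
(2,0): Delta=-1.0000 Bond=157.8922
(2,1): Delta=-1.0000 Bond=157.8922
(2,2): Delta=-0.1975 Bond=40.4664
V0=33.4043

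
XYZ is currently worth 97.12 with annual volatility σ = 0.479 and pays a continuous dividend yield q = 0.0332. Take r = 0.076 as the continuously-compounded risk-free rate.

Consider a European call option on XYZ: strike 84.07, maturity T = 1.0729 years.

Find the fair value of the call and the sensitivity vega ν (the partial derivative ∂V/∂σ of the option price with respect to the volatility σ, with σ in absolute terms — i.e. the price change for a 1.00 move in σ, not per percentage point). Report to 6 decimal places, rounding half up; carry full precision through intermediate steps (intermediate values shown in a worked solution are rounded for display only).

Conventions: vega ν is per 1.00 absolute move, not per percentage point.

price = 26.077699
ν = 31.727988

σ√T = 0.479·√1.0729 = 0.496152
d₁ = (ln(S/K) + (r−q+σ²/2)T) / (σ√T) = (ln(97.12/84.07) + (0.076−0.0332+0.479²/2)·1.0729) / 0.496152 = (0.144298 + 0.169004) / 0.496152 = 0.631462
d₂ = d₁ − σ√T = 0.631462 − 0.496152 = 0.135309
e^{−rT} = 0.921695
e^{−qT} = 0.965007
N(d₁) = 0.736131,  N(d₂) = 0.553816
Call price V = S·e^{−qT}·N(d₁) − K·e^{−rT}·N(d₂) = 68.991231 − 42.913532 = 26.077699
φ(d₁) = (1/√(2π))·e^{−d₁²/2} = 0.326832
ν = S·e^{−qT}·φ(d₁)·√T = 31.727988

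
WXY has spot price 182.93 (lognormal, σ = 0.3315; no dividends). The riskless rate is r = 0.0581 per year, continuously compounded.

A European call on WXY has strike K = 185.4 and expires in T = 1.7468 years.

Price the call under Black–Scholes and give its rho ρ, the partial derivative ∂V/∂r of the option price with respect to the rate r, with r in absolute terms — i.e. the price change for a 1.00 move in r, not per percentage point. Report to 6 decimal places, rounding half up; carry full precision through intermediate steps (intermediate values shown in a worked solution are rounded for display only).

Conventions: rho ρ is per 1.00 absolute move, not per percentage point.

σ√T = 0.3315·√1.7468 = 0.438132
d₁ = (ln(S/K) + (r+σ²/2)T) / (σ√T) = (ln(182.93/185.4) + (0.0581+0.3315²/2)·1.7468) / 0.438132 = (-0.013412 + 0.197469) / 0.438132 = 0.420094
d₂ = d₁ − σ√T = 0.420094 − 0.438132 = -0.018038
e^{−rT} = 0.903491
N(d₁) = 0.662792,  N(d₂) = 0.492804
Call price V = S·N(d₁) − K·e^{−rT}·N(d₂) = 121.244499 − 82.548303 = 38.696196
ρ = K·T·e^{−rT}·N(d₂) = 144.195375

price = 38.696196
ρ = 144.195375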